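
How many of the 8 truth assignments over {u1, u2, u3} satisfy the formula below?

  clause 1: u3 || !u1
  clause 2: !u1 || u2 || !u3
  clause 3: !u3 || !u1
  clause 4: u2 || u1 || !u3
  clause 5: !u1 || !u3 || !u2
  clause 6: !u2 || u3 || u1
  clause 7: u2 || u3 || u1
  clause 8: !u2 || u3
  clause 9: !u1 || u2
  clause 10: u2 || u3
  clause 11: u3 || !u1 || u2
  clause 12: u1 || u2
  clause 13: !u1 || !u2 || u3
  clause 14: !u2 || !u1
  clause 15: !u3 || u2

1

There are 2^3 = 8 truth assignments over (u1, u2, u3).
Check each against the 15 clauses (columns in the order u1, u2, u3):
  F F F  ✗ fails (u2 || u3 || u1)
  F F T  ✗ fails (u2 || u1 || !u3)
  F T F  ✗ fails (!u2 || u3 || u1)
  F T T  ✓ satisfies all
  T F F  ✗ fails (u3 || !u1)
  T F T  ✗ fails (!u1 || u2 || !u3)
  T T F  ✗ fails (u3 || !u1)
  T T T  ✗ fails (!u3 || !u1)
1 of the 8 rows is a model.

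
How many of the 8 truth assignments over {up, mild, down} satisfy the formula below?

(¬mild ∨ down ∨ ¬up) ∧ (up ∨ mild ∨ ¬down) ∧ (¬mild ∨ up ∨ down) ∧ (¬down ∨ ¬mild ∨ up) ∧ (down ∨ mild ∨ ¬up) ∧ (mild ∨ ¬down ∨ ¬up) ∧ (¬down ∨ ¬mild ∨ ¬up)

1

There are 2^3 = 8 truth assignments over (up, mild, down).
Split on up. With up = True, the clauses containing up are satisfied and ¬up drops from the rest; 0 of the 2^2 = 4 assignments to the other variables satisfy what remains.
With up = False, by the same count on the reduced clause set, 1 assignment works.
Total: 0 + 1 = 1.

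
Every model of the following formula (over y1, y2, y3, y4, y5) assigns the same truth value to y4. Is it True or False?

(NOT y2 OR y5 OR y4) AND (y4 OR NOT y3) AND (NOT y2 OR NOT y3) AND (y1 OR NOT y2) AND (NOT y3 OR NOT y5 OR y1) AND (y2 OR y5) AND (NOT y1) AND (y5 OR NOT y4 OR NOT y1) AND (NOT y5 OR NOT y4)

False

Suppose y4 = true.
The clause (NOT y1) is unit, so y1 = false.
The clause (NOT y2) is unit, so y2 = false.
The clause (y5) is unit, so y5 = true.
But (NOT y5) is also a unit clause — contradiction.
So every satisfying assignment has y4 = False.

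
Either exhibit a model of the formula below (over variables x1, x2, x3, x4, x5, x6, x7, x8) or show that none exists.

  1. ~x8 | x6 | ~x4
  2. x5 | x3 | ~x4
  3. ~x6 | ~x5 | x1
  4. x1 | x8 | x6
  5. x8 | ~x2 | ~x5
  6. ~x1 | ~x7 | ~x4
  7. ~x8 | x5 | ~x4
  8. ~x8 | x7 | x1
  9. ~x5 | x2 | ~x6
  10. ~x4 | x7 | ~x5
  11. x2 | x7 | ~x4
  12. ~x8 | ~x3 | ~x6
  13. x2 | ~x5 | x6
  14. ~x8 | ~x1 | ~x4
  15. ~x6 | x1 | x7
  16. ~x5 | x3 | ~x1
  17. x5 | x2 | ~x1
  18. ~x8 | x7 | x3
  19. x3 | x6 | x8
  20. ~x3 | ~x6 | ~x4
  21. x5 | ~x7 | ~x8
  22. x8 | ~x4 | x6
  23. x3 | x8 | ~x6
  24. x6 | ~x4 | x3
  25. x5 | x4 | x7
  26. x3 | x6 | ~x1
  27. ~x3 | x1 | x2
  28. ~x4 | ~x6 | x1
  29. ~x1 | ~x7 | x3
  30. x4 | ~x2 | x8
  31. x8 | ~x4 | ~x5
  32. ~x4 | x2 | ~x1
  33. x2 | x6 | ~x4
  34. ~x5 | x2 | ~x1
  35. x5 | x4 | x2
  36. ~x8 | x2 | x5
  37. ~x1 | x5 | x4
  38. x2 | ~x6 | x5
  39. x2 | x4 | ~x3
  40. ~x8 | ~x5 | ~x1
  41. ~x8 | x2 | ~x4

x1 ↦ 0, x2 ↦ 1, x3 ↦ 0, x4 ↦ 0, x5 ↦ 1, x6 ↦ 0, x7 ↦ 1, x8 ↦ 1

Try x8 = 1.
Try x6 = 0.
The clause (~x4) is unit, so x4 = 0.
Try x7 = 1.
The clause (x5) is unit, so x5 = 1.
The clause (x2) is unit, so x2 = 1.
The clause (~x1) is unit, so x1 = 0.
Every clause is now satisfied; x3 is unconstrained.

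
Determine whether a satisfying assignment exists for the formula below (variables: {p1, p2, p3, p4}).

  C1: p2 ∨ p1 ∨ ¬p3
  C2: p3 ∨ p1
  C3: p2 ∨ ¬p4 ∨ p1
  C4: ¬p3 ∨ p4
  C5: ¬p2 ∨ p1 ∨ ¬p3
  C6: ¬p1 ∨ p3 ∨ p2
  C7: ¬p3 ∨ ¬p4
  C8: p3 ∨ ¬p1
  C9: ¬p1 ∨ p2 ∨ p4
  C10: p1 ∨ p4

No, unsatisfiable

Suppose p3 = True.
From the singleton clause (p4), p4 = True.
Now (¬p4) is unsatisfied and unit — conflict.
Undo p3 and try p3 = False.
From the singleton clause (p1), p1 = True.
Now (¬p1) is unsatisfied and unit — conflict.
Both values of p3 lead to a conflict.
No assignment satisfies every clause.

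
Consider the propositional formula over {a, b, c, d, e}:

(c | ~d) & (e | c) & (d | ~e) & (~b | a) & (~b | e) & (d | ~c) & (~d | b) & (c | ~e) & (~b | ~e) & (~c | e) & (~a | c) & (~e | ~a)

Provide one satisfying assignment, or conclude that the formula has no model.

Try c = 1.
Unit clause (d) forces d = 1.
Unit clause (b) forces b = 1.
Unit clause (a) forces a = 1.
Unit clause (e) forces e = 1.
But (~e) is also a unit clause — contradiction.
Undo c and try c = 0.
Unit clause (~d) forces d = 0.
Unit clause (e) forces e = 1.
But (~e) is also a unit clause — contradiction.
Either choice for c ends in contradiction.

UNSATISFIABLE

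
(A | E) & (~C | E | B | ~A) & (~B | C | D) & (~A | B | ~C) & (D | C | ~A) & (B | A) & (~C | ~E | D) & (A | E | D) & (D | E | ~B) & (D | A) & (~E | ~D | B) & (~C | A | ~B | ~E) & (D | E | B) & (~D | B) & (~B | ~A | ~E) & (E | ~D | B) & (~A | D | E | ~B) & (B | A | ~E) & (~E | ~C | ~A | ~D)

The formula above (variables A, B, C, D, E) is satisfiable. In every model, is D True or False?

True

Suppose D = 0.
Unit clause (A) forces A = 1.
Unit clause (C) forces C = 1.
Unit clause (B) forces B = 1.
Unit clause (~E) forces E = 0.
That conflicts with the unit clause (E).
So every satisfying assignment has D = True.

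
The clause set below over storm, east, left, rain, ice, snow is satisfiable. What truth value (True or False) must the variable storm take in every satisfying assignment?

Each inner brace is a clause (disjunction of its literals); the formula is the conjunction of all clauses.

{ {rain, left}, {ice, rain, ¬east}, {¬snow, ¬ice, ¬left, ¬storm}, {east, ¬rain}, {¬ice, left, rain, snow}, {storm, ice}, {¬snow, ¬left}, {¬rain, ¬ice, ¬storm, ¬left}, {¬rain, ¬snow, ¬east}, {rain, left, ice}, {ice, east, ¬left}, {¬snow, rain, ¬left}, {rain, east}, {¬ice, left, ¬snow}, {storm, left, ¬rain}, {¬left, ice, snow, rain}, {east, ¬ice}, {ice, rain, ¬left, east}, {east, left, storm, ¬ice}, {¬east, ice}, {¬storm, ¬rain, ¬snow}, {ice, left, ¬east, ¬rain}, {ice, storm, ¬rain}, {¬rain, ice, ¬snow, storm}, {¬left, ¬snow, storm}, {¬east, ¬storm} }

False

Suppose storm = True.
Unit clause (¬east) forces east = False.
Unit clause (¬rain) forces rain = False.
That conflicts with the unit clause (rain).
So every satisfying assignment has storm = False.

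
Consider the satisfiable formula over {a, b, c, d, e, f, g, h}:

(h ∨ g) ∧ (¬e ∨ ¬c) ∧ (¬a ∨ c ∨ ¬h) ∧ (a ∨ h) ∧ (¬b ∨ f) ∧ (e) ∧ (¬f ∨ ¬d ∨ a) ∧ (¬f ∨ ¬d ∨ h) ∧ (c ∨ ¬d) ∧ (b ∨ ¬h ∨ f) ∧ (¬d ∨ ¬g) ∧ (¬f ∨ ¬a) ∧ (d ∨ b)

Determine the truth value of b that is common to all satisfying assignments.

Suppose b = False.
From the singleton clause (e), e = True.
From the singleton clause (¬c), c = False.
From the singleton clause (¬d), d = False.
But (d) is also a unit clause — contradiction.
So every satisfying assignment has b = True.

True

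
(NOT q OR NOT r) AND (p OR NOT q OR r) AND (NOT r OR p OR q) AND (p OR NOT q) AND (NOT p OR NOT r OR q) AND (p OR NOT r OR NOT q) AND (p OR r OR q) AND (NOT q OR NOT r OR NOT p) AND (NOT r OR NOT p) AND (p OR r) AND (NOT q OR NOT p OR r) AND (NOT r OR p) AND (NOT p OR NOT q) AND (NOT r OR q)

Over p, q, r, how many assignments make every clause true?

There are 2^3 = 8 truth assignments over (p, q, r).
Check each against the 14 clauses (columns in the order p, q, r):
  F F F  ✗ fails (p OR r OR q)
  F F T  ✗ fails (NOT r OR p OR q)
  F T F  ✗ fails (p OR NOT q OR r)
  F T T  ✗ fails (NOT q OR NOT r)
  T F F  ✓ satisfies all
  T F T  ✗ fails (NOT p OR NOT r OR q)
  T T F  ✗ fails (NOT q OR NOT p OR r)
  T T T  ✗ fails (NOT q OR NOT r)
1 of the 8 rows is a model.

1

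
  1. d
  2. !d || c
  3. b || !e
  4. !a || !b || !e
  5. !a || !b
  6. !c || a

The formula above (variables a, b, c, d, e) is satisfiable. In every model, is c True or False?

True

Suppose c = false.
The clause (d) is unit, so d = true.
That conflicts with the unit clause (!d).
So every satisfying assignment has c = True.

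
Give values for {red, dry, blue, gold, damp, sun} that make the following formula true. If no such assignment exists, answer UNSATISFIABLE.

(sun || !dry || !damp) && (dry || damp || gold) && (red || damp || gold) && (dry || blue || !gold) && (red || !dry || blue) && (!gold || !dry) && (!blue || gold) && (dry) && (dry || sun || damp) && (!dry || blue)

UNSATISFIABLE

The clause (dry) is unit, so dry = true.
The clause (!gold) is unit, so gold = false.
The clause (!blue) is unit, so blue = false.
Now (blue) is unsatisfied and unit — conflict.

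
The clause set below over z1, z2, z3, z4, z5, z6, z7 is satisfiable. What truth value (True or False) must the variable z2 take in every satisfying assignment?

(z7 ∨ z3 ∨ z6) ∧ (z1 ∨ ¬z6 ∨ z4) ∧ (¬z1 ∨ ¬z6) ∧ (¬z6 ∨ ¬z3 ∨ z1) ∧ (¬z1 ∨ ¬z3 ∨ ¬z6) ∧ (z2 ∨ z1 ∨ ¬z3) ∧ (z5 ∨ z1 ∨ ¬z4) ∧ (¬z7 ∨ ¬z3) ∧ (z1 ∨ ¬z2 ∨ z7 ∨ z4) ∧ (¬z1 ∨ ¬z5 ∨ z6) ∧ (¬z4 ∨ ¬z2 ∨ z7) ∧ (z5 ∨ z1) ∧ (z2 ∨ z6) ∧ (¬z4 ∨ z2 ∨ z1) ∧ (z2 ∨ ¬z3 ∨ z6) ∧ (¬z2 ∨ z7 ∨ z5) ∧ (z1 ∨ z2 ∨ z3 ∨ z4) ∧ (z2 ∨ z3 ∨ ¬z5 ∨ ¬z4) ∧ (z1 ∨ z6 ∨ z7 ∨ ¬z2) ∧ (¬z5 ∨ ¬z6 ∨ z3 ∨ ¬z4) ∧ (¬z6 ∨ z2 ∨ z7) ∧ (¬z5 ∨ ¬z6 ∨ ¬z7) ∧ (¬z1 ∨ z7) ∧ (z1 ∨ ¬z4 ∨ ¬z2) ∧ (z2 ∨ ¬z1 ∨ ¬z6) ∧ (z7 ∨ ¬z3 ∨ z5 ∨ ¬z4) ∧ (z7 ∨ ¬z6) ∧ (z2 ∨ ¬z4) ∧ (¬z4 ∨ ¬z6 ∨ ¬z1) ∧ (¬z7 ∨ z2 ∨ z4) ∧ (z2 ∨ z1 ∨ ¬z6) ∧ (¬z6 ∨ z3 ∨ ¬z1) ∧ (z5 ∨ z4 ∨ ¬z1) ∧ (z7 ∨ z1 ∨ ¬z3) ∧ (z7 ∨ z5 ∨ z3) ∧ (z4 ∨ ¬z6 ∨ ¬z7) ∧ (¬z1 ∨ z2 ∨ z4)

Suppose z2 = False.
The clause (z6) is unit, so z6 = True.
The clause (¬z1) is unit, so z1 = False.
That conflicts with the unit clause (z1).
So every satisfying assignment has z2 = True.

True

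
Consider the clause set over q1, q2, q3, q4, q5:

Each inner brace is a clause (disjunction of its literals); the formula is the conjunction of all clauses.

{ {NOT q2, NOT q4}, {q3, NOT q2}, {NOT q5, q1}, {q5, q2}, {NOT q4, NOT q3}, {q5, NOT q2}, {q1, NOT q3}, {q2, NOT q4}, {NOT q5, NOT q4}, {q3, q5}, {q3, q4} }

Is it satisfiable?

Yes

Branch on q2: set q2 = false.
Unit clause (q5) forces q5 = true.
Unit clause (q1) forces q1 = true.
Unit clause (NOT q4) forces q4 = false.
Unit clause (q3) forces q3 = true.
This assignment satisfies each clause.
A satisfying assignment: q1 ↦ true,  q2 ↦ false,  q3 ↦ true,  q4 ↦ false,  q5 ↦ true.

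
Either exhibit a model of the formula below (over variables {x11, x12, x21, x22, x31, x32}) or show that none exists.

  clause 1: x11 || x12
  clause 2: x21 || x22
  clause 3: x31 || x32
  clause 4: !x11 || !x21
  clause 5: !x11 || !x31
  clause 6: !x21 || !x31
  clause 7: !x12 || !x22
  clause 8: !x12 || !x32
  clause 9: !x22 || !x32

Try x11 = true.
The clause (!x21) is unit, so x21 = false.
The clause (x22) is unit, so x22 = true.
The clause (!x31) is unit, so x31 = false.
The clause (x32) is unit, so x32 = true.
Now (!x32) is unsatisfied and unit — conflict.
Backtrack on x11: now try x11 = false.
The clause (x12) is unit, so x12 = true.
The clause (!x22) is unit, so x22 = false.
The clause (x21) is unit, so x21 = true.
The clause (!x31) is unit, so x31 = false.
The clause (x32) is unit, so x32 = true.
Now (!x32) is unsatisfied and unit — conflict.
Either choice for x11 ends in contradiction.

UNSATISFIABLE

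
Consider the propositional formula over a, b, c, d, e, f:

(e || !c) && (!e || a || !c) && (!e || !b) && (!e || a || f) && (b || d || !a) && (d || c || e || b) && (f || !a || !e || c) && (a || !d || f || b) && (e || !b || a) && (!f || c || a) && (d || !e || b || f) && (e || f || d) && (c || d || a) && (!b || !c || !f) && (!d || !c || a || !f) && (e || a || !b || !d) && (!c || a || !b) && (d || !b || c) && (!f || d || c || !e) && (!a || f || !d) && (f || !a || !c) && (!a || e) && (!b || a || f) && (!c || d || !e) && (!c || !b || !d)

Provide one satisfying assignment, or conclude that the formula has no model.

Branch on e: set e = true.
The clause (!b) is unit, so b = false.
Branch on a: set a = true.
The clause (d) is unit, so d = true.
The clause (f) is unit, so f = true.
All clauses hold; c can take either value.

a: true; b: false; c: false; d: true; e: true; f: true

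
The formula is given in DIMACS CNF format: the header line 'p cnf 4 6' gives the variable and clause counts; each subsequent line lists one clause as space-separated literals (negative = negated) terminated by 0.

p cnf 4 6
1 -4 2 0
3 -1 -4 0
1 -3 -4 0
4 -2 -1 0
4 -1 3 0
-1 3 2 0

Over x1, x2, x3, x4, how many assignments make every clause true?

There are 2^4 = 16 truth assignments over (x1, x2, x3, x4).
Split on x4. With x4 = True, the clauses containing x4 are satisfied and ¬x4 drops from the rest; 3 of the 2^3 = 8 assignments to the other variables satisfy what remains.
With x4 = False, by the same count on the reduced clause set, 5 assignments work.
(One model: x1=F, x2=F, x3=F, x4=F.)
Total: 3 + 5 = 8.

8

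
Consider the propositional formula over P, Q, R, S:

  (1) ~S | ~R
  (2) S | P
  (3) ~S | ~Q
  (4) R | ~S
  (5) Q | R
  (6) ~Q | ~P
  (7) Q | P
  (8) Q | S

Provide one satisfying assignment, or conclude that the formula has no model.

Branch on S: set S = 0.
Unit clause (P) forces P = 1.
Unit clause (~Q) forces Q = 0.
That conflicts with the unit clause (Q).
That branch fails; take S = 1 instead.
Unit clause (~R) forces R = 0.
That conflicts with the unit clause (R).
Either choice for S ends in contradiction.

UNSATISFIABLE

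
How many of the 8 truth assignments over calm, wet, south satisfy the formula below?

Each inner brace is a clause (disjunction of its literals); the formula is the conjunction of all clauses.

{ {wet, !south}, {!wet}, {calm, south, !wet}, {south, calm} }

1

There are 2^3 = 8 truth assignments over (calm, wet, south).
Check each against the 4 clauses (columns in the order calm, wet, south):
  F F F  ✗ fails (south || calm)
  F F T  ✗ fails (wet || !south)
  F T F  ✗ fails (!wet)
  F T T  ✗ fails (!wet)
  T F F  ✓ satisfies all
  T F T  ✗ fails (wet || !south)
  T T F  ✗ fails (!wet)
  T T T  ✗ fails (!wet)
1 of the 8 rows is a model.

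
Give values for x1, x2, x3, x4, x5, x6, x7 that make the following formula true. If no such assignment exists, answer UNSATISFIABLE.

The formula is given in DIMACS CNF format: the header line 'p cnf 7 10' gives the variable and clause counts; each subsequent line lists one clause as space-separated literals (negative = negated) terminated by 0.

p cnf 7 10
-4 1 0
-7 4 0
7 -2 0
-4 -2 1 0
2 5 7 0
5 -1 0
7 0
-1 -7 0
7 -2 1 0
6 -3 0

UNSATISFIABLE

Unit clause (x7) forces x7 = True.
Unit clause (x4) forces x4 = True.
Unit clause (x1) forces x1 = True.
But (¬x1) is also a unit clause — contradiction.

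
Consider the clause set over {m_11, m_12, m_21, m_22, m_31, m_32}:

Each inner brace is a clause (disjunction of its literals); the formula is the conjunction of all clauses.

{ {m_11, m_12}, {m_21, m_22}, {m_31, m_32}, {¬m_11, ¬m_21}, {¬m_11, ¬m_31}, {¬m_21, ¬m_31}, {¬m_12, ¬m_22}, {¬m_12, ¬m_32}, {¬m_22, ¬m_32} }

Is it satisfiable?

No, unsatisfiable

Try m_11 = True.
(¬m_21) alone gives m_21 = False.
(m_22) alone gives m_22 = True.
(¬m_31) alone gives m_31 = False.
(m_32) alone gives m_32 = True.
But (¬m_32) is also a unit clause — contradiction.
Undo m_11 and try m_11 = False.
(m_12) alone gives m_12 = True.
(¬m_22) alone gives m_22 = False.
(m_21) alone gives m_21 = True.
(¬m_31) alone gives m_31 = False.
(m_32) alone gives m_32 = True.
But (¬m_32) is also a unit clause — contradiction.
Either choice for m_11 ends in contradiction.
No assignment satisfies every clause.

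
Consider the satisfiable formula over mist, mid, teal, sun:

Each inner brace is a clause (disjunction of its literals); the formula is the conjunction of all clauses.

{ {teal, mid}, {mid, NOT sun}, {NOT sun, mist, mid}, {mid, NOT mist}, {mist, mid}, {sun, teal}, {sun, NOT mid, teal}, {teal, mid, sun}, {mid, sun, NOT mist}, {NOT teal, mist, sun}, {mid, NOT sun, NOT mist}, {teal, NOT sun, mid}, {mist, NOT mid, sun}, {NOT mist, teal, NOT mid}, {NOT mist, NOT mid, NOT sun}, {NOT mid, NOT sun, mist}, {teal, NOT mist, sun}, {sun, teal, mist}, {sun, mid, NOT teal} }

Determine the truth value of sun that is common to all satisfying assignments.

False

Suppose sun = true.
From the singleton clause (mid), mid = true.
From the singleton clause (NOT mist), mist = false.
But (mist) is also a unit clause — contradiction.
So every satisfying assignment has sun = False.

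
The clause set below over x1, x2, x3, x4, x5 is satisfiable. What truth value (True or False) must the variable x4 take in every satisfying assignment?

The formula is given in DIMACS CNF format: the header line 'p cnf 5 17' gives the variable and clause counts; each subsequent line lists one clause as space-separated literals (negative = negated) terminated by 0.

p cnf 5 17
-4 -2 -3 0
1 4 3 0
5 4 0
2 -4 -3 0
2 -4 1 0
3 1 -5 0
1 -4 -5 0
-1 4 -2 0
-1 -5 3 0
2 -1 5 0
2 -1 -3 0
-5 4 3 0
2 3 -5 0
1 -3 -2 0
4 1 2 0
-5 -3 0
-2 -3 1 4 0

True

Suppose x4 = False.
The clause (x5) is unit, so x5 = True.
The clause (x3) is unit, so x3 = True.
But (¬x3) is also a unit clause — contradiction.
So every satisfying assignment has x4 = True.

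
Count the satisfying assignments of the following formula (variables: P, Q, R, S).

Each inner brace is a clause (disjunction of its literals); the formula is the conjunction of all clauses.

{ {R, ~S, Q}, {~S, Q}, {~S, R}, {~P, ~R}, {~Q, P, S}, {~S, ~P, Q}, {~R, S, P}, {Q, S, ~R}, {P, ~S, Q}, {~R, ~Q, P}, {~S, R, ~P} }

There are 2^4 = 16 truth assignments over (P, Q, R, S).
Check each against the 11 clauses (columns in the order P, Q, R, S):
  F F F F  ✓ satisfies all
  F F F T  ✗ fails (R | ~S | Q)
  F F T F  ✗ fails (~R | S | P)
  F F T T  ✗ fails (~S | Q)
  F T F F  ✗ fails (~Q | P | S)
  F T F T  ✗ fails (~S | R)
  F T T F  ✗ fails (~Q | P | S)
  F T T T  ✗ fails (~R | ~Q | P)
  T F F F  ✓ satisfies all
  T F F T  ✗ fails (R | ~S | Q)
  T F T F  ✗ fails (~P | ~R)
  T F T T  ✗ fails (~S | Q)
  T T F F  ✓ satisfies all
  T T F T  ✗ fails (~S | R)
  T T T F  ✗ fails (~P | ~R)
  T T T T  ✗ fails (~P | ~R)
3 of the 16 rows are models.

3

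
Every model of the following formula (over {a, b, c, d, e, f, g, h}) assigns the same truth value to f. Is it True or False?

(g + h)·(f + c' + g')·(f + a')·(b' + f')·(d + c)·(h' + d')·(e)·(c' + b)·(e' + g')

Suppose f = 1.
(b') alone gives b = 0.
(e) alone gives e = 1.
(c') alone gives c = 0.
(d) alone gives d = 1.
(h') alone gives h = 0.
(g) alone gives g = 1.
But (g') is also a unit clause — contradiction.
So every satisfying assignment has f = False.

False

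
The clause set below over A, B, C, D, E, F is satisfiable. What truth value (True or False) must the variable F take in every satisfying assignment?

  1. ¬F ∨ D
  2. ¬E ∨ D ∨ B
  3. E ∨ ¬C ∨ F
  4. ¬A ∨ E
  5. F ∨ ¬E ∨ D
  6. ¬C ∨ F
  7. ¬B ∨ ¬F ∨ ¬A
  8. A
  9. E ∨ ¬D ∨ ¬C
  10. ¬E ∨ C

Suppose F = False.
(¬C) alone gives C = False.
(A) alone gives A = True.
(E) alone gives E = True.
But (¬E) is also a unit clause — contradiction.
So every satisfying assignment has F = True.

True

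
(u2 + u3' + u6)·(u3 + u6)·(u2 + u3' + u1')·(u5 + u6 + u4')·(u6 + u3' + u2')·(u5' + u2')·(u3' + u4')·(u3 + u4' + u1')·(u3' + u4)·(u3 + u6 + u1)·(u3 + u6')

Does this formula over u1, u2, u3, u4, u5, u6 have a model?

Branch on u3: set u3 = 1.
From the singleton clause (u4'), u4 = 0.
That conflicts with the unit clause (u4).
So u3 must be the other value — set u3 = 0.
From the singleton clause (u6), u6 = 1.
That conflicts with the unit clause (u6').
Neither u3 = 1 nor u3 = 0 works.
No assignment satisfies every clause.

No, unsatisfiable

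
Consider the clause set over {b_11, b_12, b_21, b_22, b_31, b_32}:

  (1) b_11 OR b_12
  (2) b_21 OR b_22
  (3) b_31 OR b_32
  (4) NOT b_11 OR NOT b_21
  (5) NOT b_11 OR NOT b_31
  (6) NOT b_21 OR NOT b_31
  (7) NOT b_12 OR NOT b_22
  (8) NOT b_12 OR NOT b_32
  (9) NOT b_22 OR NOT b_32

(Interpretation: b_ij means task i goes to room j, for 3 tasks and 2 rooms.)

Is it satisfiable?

Unsatisfiable

Case b_11 = true:
The clause (NOT b_21) is unit, so b_21 = false.
The clause (b_22) is unit, so b_22 = true.
The clause (NOT b_31) is unit, so b_31 = false.
The clause (b_32) is unit, so b_32 = true.
Now (NOT b_32) is unsatisfied and unit — conflict.
That branch fails; take b_11 = false instead.
The clause (b_12) is unit, so b_12 = true.
The clause (NOT b_22) is unit, so b_22 = false.
The clause (b_21) is unit, so b_21 = true.
The clause (NOT b_31) is unit, so b_31 = false.
The clause (b_32) is unit, so b_32 = true.
Now (NOT b_32) is unsatisfied and unit — conflict.
Both values of b_11 lead to a conflict.
No assignment satisfies every clause.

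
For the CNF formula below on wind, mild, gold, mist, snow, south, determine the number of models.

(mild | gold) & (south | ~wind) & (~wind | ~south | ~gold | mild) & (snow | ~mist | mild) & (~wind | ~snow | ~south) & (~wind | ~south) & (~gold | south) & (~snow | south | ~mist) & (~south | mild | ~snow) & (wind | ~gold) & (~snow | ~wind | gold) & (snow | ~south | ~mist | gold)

There are 2^6 = 64 truth assignments over (wind, mild, gold, mist, snow, south).
Split on mist. With mist = 1, the clauses containing mist are satisfied and ~mist drops from the rest; 2 of the 2^5 = 32 assignments to the other variables satisfy what remains.
With mist = 0, by the same count on the reduced clause set, 4 assignments work.
(One model: wind=F, mild=T, gold=F, mist=F, snow=F, south=F.)
Total: 2 + 4 = 6.

6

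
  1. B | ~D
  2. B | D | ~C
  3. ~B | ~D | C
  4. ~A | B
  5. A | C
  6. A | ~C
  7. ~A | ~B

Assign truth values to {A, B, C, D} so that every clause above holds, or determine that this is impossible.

UNSATISFIABLE

Suppose B = 1.
(~A) alone gives A = 0.
(C) alone gives C = 1.
Now (~C) is unsatisfied and unit — conflict.
So B must be the other value — set B = 0.
(~D) alone gives D = 0.
(~C) alone gives C = 0.
(~A) alone gives A = 0.
Now (A) is unsatisfied and unit — conflict.
Neither B = 1 nor B = 0 works.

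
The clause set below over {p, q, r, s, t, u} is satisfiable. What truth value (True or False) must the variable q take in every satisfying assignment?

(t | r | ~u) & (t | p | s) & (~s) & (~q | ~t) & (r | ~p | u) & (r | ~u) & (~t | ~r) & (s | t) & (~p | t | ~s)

False

Suppose q = 1.
(~s) alone gives s = 0.
(~t) alone gives t = 0.
Now (t) is unsatisfied and unit — conflict.
So every satisfying assignment has q = False.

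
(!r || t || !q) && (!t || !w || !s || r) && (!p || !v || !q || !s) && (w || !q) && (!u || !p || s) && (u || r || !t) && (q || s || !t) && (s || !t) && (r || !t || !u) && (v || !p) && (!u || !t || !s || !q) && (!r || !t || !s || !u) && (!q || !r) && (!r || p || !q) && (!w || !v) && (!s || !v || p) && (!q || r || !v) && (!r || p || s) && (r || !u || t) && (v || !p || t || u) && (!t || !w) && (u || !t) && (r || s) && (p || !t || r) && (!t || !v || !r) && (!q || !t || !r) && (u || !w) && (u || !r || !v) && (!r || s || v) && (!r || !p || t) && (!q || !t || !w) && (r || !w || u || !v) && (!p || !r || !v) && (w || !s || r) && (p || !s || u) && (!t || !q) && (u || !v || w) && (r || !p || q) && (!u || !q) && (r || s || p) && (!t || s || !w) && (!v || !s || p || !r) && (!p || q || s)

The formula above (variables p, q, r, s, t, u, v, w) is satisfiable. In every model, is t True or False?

False

Suppose t = true.
From the singleton clause (s), s = true.
From the singleton clause (!w), w = false.
From the singleton clause (!q), q = false.
From the singleton clause (u), u = true.
From the singleton clause (r), r = true.
Now (!r) is unsatisfied and unit — conflict.
So every satisfying assignment has t = False.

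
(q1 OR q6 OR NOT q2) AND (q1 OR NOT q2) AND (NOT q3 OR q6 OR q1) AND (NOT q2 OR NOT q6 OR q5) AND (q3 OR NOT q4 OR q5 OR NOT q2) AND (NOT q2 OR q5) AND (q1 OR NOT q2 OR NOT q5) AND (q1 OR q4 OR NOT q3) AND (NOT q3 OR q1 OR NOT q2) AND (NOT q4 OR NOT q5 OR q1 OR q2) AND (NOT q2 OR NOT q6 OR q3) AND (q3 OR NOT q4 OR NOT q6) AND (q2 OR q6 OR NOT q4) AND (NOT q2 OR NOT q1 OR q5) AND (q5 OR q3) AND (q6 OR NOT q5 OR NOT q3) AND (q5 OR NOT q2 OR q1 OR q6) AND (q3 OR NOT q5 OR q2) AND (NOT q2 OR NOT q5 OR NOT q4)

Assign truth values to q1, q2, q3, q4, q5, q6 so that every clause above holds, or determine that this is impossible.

Suppose q1 = true.
Suppose q2 = false.
Suppose q6 = false.
The clause (NOT q4) is unit, so q4 = false.
Suppose q5 = false.
The clause (q3) is unit, so q3 = true.
Every clause now holds.

q1 ↦ true, q2 ↦ false, q3 ↦ true, q4 ↦ false, q5 ↦ false, q6 ↦ false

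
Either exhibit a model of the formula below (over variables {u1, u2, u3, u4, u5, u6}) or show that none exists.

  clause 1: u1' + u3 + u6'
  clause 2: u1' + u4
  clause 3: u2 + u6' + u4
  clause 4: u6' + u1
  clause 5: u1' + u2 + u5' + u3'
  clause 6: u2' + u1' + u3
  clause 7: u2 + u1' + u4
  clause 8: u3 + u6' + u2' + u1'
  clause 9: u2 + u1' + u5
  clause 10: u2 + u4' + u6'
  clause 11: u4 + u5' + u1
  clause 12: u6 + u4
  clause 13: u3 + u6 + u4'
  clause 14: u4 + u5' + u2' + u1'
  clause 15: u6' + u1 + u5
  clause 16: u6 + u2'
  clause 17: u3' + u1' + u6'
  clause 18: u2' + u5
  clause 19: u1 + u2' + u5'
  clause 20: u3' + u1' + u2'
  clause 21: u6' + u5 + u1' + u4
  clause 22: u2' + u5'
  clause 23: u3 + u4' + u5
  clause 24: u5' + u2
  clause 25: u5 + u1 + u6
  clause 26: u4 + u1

UNSATISFIABLE

Try u1 = 0.
From the singleton clause (u6'), u6 = 0.
From the singleton clause (u4), u4 = 1.
From the singleton clause (u3), u3 = 1.
From the singleton clause (u2'), u2 = 0.
From the singleton clause (u5'), u5 = 0.
Now (u5) is unsatisfied and unit — conflict.
Undo u1 and try u1 = 1.
From the singleton clause (u4), u4 = 1.
Try u3 = 1.
From the singleton clause (u6'), u6 = 0.
From the singleton clause (u2'), u2 = 0.
From the singleton clause (u5'), u5 = 0.
Now (u5) is unsatisfied and unit — conflict.
Undo u3 and try u3 = 0.
From the singleton clause (u6'), u6 = 0.
Now (u6) is unsatisfied and unit — conflict.
Both values of u3 lead to a conflict.
Both values of u1 lead to a conflict.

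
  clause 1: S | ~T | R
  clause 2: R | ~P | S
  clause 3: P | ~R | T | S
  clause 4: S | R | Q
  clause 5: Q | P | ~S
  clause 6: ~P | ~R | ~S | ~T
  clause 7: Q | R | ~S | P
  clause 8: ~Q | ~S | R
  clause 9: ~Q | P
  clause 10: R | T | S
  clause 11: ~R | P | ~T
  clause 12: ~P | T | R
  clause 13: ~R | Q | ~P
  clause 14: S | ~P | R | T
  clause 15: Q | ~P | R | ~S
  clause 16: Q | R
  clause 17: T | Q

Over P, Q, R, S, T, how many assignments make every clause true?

3

There are 2^5 = 32 truth assignments over (P, Q, R, S, T).
Split on R. With R = 1, the clauses containing R are satisfied and ~R drops from the rest; 3 of the 2^4 = 16 assignments to the other variables satisfy what remains.
With R = 0, by the same count on the reduced clause set, 0 assignments work.
Total: 3 + 0 = 3.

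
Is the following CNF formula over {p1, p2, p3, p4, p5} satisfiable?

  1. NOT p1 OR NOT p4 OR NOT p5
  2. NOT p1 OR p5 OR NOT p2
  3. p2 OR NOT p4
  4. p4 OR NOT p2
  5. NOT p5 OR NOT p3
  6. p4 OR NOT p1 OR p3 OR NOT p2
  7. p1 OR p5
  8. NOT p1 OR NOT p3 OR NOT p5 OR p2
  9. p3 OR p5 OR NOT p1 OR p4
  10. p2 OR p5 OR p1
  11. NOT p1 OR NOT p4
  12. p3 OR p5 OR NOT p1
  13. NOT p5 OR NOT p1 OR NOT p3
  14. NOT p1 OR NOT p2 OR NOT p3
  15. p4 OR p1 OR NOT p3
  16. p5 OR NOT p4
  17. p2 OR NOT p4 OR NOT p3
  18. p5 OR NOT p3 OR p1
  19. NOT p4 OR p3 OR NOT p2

Case p2 = false:
(NOT p4) alone gives p4 = false.
Case p5 = true:
(NOT p3) alone gives p3 = false.
Every clause is now satisfied; p1 is unconstrained.
A satisfying assignment: p1=false, p2=false, p3=false, p4=false, p5=true.

Satisfiable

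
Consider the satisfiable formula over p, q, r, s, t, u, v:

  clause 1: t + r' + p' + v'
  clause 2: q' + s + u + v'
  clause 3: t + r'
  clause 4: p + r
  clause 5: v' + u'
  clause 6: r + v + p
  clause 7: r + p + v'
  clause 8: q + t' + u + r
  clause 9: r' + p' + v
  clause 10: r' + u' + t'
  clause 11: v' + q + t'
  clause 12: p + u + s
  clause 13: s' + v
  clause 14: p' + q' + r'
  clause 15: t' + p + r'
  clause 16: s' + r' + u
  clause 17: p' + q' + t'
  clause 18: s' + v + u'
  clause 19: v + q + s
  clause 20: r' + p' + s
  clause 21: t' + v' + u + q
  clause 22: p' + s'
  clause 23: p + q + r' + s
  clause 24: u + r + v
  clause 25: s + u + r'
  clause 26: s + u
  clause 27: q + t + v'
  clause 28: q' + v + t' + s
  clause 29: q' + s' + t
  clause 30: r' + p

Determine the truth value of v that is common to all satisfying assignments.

False

Suppose v = 1.
From the singleton clause (u'), u = 0.
From the singleton clause (s), s = 1.
From the singleton clause (r'), r = 0.
From the singleton clause (p), p = 1.
That conflicts with the unit clause (p').
So every satisfying assignment has v = False.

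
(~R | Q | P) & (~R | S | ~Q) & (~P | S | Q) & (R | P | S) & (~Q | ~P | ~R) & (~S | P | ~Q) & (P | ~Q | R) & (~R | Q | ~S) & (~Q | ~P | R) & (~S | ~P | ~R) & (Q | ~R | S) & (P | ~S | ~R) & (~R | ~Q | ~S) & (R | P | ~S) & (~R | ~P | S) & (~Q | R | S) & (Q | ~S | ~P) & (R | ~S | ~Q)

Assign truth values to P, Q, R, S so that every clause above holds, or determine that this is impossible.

UNSATISFIABLE

Branch on R: set R = 0.
Branch on P: set P = 1.
Unit clause (~Q) forces Q = 0.
Unit clause (S) forces S = 1.
That conflicts with the unit clause (~S).
Backtrack on P: now try P = 0.
Unit clause (S) forces S = 1.
That conflicts with the unit clause (~S).
Either choice for P ends in contradiction.
Backtrack on R: now try R = 1.
Branch on Q: set Q = 1.
Unit clause (S) forces S = 1.
That conflicts with the unit clause (~S).
Backtrack on Q: now try Q = 0.
Unit clause (P) forces P = 1.
Unit clause (S) forces S = 1.
That conflicts with the unit clause (~S).
Either choice for Q ends in contradiction.
Either choice for R ends in contradiction.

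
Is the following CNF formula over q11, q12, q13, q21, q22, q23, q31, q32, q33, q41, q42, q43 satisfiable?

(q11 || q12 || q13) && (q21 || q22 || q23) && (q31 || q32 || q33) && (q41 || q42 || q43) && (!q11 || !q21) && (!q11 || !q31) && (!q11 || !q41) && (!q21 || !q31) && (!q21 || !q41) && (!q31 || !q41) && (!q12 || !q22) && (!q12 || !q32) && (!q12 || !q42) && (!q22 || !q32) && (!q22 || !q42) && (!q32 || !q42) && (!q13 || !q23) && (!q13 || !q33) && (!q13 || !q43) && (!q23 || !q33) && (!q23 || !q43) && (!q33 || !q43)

Unsatisfiable

Try q11 = false.
Try q12 = true.
The clause (!q22) is unit, so q22 = false.
The clause (!q32) is unit, so q32 = false.
The clause (!q42) is unit, so q42 = false.
Try q21 = true.
The clause (!q31) is unit, so q31 = false.
The clause (q33) is unit, so q33 = true.
The clause (!q41) is unit, so q41 = false.
The clause (q43) is unit, so q43 = true.
Now (!q43) is unsatisfied and unit — conflict.
That branch fails; take q21 = false instead.
The clause (q23) is unit, so q23 = true.
The clause (!q13) is unit, so q13 = false.
The clause (!q33) is unit, so q33 = false.
The clause (q31) is unit, so q31 = true.
The clause (!q41) is unit, so q41 = false.
The clause (q43) is unit, so q43 = true.
Now (!q43) is unsatisfied and unit — conflict.
Neither q21 = true nor q21 = false works.
That branch fails; take q12 = false instead.
The clause (q13) is unit, so q13 = true.
The clause (!q23) is unit, so q23 = false.
The clause (!q33) is unit, so q33 = false.
The clause (!q43) is unit, so q43 = false.
Try q21 = true.
The clause (!q31) is unit, so q31 = false.
The clause (q32) is unit, so q32 = true.
The clause (!q41) is unit, so q41 = false.
The clause (q42) is unit, so q42 = true.
Now (!q42) is unsatisfied and unit — conflict.
That branch fails; take q21 = false instead.
The clause (q22) is unit, so q22 = true.
The clause (!q32) is unit, so q32 = false.
The clause (q31) is unit, so q31 = true.
The clause (!q41) is unit, so q41 = false.
The clause (q42) is unit, so q42 = true.
Now (!q42) is unsatisfied and unit — conflict.
Neither q21 = true nor q21 = false works.
Neither q12 = true nor q12 = false works.
That branch fails; take q11 = true instead.
The clause (!q21) is unit, so q21 = false.
The clause (!q31) is unit, so q31 = false.
The clause (!q41) is unit, so q41 = false.
Try q22 = true.
The clause (!q12) is unit, so q12 = false.
The clause (!q32) is unit, so q32 = false.
The clause (q33) is unit, so q33 = true.
The clause (!q42) is unit, so q42 = false.
The clause (q43) is unit, so q43 = true.
Now (!q43) is unsatisfied and unit — conflict.
That branch fails; take q22 = false instead.
The clause (q23) is unit, so q23 = true.
The clause (!q13) is unit, so q13 = false.
The clause (!q33) is unit, so q33 = false.
The clause (q32) is unit, so q32 = true.
The clause (!q12) is unit, so q12 = false.
The clause (!q42) is unit, so q42 = false.
The clause (q43) is unit, so q43 = true.
Now (!q43) is unsatisfied and unit — conflict.
Neither q22 = true nor q22 = false works.
Neither q11 = true nor q11 = false works.
No assignment satisfies every clause.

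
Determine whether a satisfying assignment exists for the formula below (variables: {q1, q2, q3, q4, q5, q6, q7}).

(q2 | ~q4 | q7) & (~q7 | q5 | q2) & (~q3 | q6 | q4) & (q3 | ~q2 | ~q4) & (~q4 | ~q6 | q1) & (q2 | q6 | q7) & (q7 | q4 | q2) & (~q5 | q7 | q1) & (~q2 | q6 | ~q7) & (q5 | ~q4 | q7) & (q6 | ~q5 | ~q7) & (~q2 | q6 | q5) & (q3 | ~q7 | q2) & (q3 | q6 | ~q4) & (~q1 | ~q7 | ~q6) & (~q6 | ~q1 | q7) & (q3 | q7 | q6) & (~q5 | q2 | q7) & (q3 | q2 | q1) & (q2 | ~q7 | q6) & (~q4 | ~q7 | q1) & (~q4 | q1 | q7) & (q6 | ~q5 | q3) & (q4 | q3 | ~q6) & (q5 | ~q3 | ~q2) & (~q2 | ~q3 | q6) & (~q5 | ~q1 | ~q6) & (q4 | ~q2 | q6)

Yes

Branch on q2: set q2 = 0.
Branch on q4: set q4 = 0.
Unit clause (q7) forces q7 = 1.
Unit clause (q5) forces q5 = 1.
Unit clause (q6) forces q6 = 1.
Unit clause (q3) forces q3 = 1.
Unit clause (~q1) forces q1 = 0.
All clauses are satisfied.
A satisfying assignment: q1=0; q2=0; q3=1; q4=0; q5=1; q6=1; q7=1.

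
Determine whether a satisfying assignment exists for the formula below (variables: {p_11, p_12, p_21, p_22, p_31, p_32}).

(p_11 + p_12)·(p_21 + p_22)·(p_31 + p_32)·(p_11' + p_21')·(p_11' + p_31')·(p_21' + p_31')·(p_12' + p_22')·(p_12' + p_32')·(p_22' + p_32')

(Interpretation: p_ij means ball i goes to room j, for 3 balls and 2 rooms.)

No, unsatisfiable

Case p_11 = 1:
Unit clause (p_21') forces p_21 = 0.
Unit clause (p_22) forces p_22 = 1.
Unit clause (p_31') forces p_31 = 0.
Unit clause (p_32) forces p_32 = 1.
But (p_32') is also a unit clause — contradiction.
Undo p_11 and try p_11 = 0.
Unit clause (p_12) forces p_12 = 1.
Unit clause (p_22') forces p_22 = 0.
Unit clause (p_21) forces p_21 = 1.
Unit clause (p_31') forces p_31 = 0.
Unit clause (p_32) forces p_32 = 1.
But (p_32') is also a unit clause — contradiction.
Both values of p_11 lead to a conflict.
No assignment satisfies every clause.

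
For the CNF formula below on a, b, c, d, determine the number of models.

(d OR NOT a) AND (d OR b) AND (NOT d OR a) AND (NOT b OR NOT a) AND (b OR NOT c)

There are 2^4 = 16 truth assignments over (a, b, c, d).
Check each against the 5 clauses (columns in the order a, b, c, d):
  F F F F  ✗ fails (d OR b)
  F F F T  ✗ fails (NOT d OR a)
  F F T F  ✗ fails (d OR b)
  F F T T  ✗ fails (NOT d OR a)
  F T F F  ✓ satisfies all
  F T F T  ✗ fails (NOT d OR a)
  F T T F  ✓ satisfies all
  F T T T  ✗ fails (NOT d OR a)
  T F F F  ✗ fails (d OR NOT a)
  T F F T  ✓ satisfies all
  T F T F  ✗ fails (d OR NOT a)
  T F T T  ✗ fails (b OR NOT c)
  T T F F  ✗ fails (d OR NOT a)
  T T F T  ✗ fails (NOT b OR NOT a)
  T T T F  ✗ fails (d OR NOT a)
  T T T T  ✗ fails (NOT b OR NOT a)
3 of the 16 rows are models.

3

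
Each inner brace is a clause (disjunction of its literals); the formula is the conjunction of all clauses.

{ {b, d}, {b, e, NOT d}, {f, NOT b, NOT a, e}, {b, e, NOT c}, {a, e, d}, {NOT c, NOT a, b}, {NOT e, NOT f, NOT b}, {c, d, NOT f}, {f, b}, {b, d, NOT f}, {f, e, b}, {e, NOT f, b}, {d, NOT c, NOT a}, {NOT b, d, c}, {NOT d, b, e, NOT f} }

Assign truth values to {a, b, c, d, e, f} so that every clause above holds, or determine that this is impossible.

a: false, b: true, c: false, d: true, e: true, f: false

Try b = true.
Try e = true.
(NOT f) alone gives f = false.
Try d = true.
Every clause is now satisfied; a, c are unconstrained.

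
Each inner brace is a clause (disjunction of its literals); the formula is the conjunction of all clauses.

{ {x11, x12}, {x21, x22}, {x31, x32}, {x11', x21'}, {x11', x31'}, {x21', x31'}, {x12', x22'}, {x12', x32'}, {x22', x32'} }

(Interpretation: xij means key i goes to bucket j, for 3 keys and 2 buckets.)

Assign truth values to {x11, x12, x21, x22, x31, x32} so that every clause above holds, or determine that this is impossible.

Suppose x11 = 1.
The clause (x21') is unit, so x21 = 0.
The clause (x22) is unit, so x22 = 1.
The clause (x31') is unit, so x31 = 0.
The clause (x32) is unit, so x32 = 1.
Now (x32') is unsatisfied and unit — conflict.
Undo x11 and try x11 = 0.
The clause (x12) is unit, so x12 = 1.
The clause (x22') is unit, so x22 = 0.
The clause (x21) is unit, so x21 = 1.
The clause (x31') is unit, so x31 = 0.
The clause (x32) is unit, so x32 = 1.
Now (x32') is unsatisfied and unit — conflict.
Both values of x11 lead to a conflict.

UNSATISFIABLE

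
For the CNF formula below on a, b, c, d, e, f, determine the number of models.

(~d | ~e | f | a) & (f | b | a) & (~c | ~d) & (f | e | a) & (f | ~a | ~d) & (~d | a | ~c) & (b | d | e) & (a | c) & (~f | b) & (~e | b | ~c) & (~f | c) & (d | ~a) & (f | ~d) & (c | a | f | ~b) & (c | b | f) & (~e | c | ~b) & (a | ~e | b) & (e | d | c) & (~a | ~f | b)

3

There are 2^6 = 64 truth assignments over (a, b, c, d, e, f).
Split on c. With c = 1, the clauses containing c are satisfied and ~c drops from the rest; 3 of the 2^5 = 32 assignments to the other variables satisfy what remains.
With c = 0, by the same count on the reduced clause set, 0 assignments work.
Total: 3 + 0 = 3.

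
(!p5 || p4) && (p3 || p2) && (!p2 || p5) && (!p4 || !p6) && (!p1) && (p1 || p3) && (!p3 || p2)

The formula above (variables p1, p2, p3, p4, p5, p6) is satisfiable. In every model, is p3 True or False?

True

Suppose p3 = false.
The clause (p2) is unit, so p2 = true.
The clause (p5) is unit, so p5 = true.
The clause (p4) is unit, so p4 = true.
The clause (!p6) is unit, so p6 = false.
The clause (!p1) is unit, so p1 = false.
Now (p1) is unsatisfied and unit — conflict.
So every satisfying assignment has p3 = True.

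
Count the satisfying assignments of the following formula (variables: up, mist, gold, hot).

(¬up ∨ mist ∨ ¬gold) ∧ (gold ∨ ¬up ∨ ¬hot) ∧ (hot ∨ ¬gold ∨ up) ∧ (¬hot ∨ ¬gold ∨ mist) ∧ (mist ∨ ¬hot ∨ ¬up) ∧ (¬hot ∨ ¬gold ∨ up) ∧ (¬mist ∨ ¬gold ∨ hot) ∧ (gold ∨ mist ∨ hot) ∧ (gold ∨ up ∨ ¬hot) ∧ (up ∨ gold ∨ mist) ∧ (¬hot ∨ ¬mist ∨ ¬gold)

2

There are 2^4 = 16 truth assignments over (up, mist, gold, hot).
Check each against the 11 clauses (columns in the order up, mist, gold, hot):
  F F F F  ✗ fails (gold ∨ mist ∨ hot)
  F F F T  ✗ fails (gold ∨ up ∨ ¬hot)
  F F T F  ✗ fails (hot ∨ ¬gold ∨ up)
  F F T T  ✗ fails (¬hot ∨ ¬gold ∨ mist)
  F T F F  ✓ satisfies all
  F T F T  ✗ fails (gold ∨ up ∨ ¬hot)
  F T T F  ✗ fails (hot ∨ ¬gold ∨ up)
  F T T T  ✗ fails (¬hot ∨ ¬gold ∨ up)
  T F F F  ✗ fails (gold ∨ mist ∨ hot)
  T F F T  ✗ fails (gold ∨ ¬up ∨ ¬hot)
  T F T F  ✗ fails (¬up ∨ mist ∨ ¬gold)
  T F T T  ✗ fails (¬up ∨ mist ∨ ¬gold)
  T T F F  ✓ satisfies all
  T T F T  ✗ fails (gold ∨ ¬up ∨ ¬hot)
  T T T F  ✗ fails (¬mist ∨ ¬gold ∨ hot)
  T T T T  ✗ fails (¬hot ∨ ¬mist ∨ ¬gold)
2 of the 16 rows are models.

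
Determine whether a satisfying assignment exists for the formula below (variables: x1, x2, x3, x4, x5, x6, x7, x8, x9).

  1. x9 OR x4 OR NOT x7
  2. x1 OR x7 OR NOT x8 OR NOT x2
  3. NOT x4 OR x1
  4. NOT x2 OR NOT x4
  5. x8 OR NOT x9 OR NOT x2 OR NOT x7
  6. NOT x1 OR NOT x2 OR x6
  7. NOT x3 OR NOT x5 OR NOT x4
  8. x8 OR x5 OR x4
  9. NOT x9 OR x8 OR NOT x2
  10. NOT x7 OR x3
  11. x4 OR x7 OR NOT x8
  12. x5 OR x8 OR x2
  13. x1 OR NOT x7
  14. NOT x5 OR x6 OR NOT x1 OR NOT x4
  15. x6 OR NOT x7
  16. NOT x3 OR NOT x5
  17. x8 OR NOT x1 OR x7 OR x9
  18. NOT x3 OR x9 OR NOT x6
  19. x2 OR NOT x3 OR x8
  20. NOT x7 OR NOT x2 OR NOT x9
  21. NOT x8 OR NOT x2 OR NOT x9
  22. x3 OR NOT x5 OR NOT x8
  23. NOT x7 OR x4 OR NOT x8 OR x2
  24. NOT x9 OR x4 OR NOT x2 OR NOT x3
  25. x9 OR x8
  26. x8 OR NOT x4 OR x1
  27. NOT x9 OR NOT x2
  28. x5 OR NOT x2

Yes

Case x4 = true:
(x1) alone gives x1 = true.
(NOT x2) alone gives x2 = false.
Case x3 = true:
(NOT x5) alone gives x5 = false.
(x8) alone gives x8 = true.
Case x6 = false:
(NOT x7) alone gives x7 = false.
All clauses hold; x9 can take either value.
A satisfying assignment: x1=true, x2=false, x3=true, x4=true, x5=false, x6=false, x7=false, x8=true, x9=true.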